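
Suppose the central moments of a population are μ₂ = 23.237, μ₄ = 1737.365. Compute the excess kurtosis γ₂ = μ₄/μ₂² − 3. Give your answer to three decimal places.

0.218

μ₂² = 23.237² = 539.95817
μ₄/μ₂² = 1737.365 / 539.95817 = 3.21759
γ₂ = 3.21759 − 3 ≈ 0.218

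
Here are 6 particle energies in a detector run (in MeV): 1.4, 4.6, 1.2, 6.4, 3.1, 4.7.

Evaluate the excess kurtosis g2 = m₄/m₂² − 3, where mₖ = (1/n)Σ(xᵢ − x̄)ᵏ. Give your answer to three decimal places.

-1.341

x̄ = 3.5667
Σ(xᵢ − x̄)² = 20.8933 ⇒ m₂ = 3.48222
Σ(xᵢ − x̄)⁴ = 120.6928 ⇒ m₄ = 20.11547
m₂² = 12.12587
g2 = m₄/m₂² − 3 = 1.65889 − 3 ≈ -1.341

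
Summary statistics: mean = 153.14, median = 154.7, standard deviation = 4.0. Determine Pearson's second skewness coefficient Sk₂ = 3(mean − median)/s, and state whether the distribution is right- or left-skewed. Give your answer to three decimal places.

Sk₂ = 3(153.14 − 154.7) / 4.0 = 3 × -1.5600 / 4.0
    = -4.6800 / 4.0 ≈ -1.170
Sk₂ < 0 ⇒ mean < median ⇒ left-skewed (negative skew).

-1.170, left-skewed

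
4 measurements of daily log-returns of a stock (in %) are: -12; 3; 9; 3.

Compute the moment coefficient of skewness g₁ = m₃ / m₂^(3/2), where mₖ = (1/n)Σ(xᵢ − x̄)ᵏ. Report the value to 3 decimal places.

-0.797

x̄ = (-12 + 3 + 9 + 3) / 4 = 0.7500
deviations (xᵢ − x̄): -12.7500, 2.2500, 8.2500, 2.2500
Σ(xᵢ − x̄)² = 240.7500 ⇒ m₂ = 240.7500/4 = 60.18750
Σ(xᵢ − x̄)³ = -1488.3750 ⇒ m₃ = -1488.3750/4 = -372.09375
m₂^(3/2) = 60.18750^(1.5) = 466.93826
g₁ = m₃ / m₂^(3/2) = -372.09375 / 466.93826 ≈ -0.797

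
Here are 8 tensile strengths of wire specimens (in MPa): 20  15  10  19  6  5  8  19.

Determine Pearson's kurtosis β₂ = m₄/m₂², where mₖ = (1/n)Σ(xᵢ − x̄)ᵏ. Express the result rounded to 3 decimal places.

x̄ = 12.7500
Σ(xᵢ − x̄)² = 271.5000 ⇒ m₂ = 33.93750
Σ(xᵢ − x̄)⁴ = 12089.9063 ⇒ m₄ = 1511.23828
m₂² = 1151.75391
β₂ = m₄/m₂² = 1511.23828 / 1151.75391 ≈ 1.312

1.312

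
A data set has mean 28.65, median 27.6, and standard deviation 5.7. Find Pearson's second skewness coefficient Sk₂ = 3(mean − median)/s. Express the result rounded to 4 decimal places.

0.5526

Sk₂ = 3(28.65 − 27.6) / 5.7 = 3 × 1.0500 / 5.7
    = 3.1500 / 5.7 ≈ 0.5526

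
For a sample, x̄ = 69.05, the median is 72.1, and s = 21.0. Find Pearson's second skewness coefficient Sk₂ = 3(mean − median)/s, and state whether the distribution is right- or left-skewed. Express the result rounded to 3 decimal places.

-0.436, left-skewed

Sk₂ = 3(69.05 − 72.1) / 21.0 = 3 × -3.0500 / 21.0
    = -9.1500 / 21.0 ≈ -0.436
Sk₂ < 0 ⇒ mean < median ⇒ left-skewed (negative skew).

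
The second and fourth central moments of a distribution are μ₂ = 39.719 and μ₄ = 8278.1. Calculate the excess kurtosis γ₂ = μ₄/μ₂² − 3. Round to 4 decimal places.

μ₂² = 39.719² = 1577.59896
μ₄/μ₂² = 8278.1 / 1577.59896 = 5.24728
γ₂ = 5.24728 − 3 ≈ 2.2473

2.2473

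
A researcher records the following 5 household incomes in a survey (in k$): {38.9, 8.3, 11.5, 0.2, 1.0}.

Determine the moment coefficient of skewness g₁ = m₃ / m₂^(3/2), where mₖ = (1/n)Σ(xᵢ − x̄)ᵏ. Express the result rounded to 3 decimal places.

1.171

x̄ = (38.9 + 8.3 + 11.5 + 0.2 + 1.0) / 5 = 11.9800
deviations (xᵢ − x̄): 26.9200, -3.6800, -0.4800, -11.7800, -10.9800
Σ(xᵢ − x̄)² = 997.7880 ⇒ m₂ = 997.7880/5 = 199.55760
Σ(xᵢ − x̄)³ = 16500.1663 ⇒ m₃ = 16500.1663/5 = 3300.03326
m₂^(3/2) = 199.55760^(1.5) = 2819.04760
g₁ = m₃ / m₂^(3/2) = 3300.03326 / 2819.04760 ≈ 1.171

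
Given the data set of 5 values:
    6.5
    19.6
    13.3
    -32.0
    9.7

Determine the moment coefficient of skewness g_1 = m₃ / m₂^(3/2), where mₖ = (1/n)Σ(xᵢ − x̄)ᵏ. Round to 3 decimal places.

-1.285

x̄ = (6.5 + 19.6 + 13.3 - 32.0 + 9.7) / 5 = 3.4200
deviations (xᵢ − x̄): 3.0800, 16.1800, 9.8800, -35.4200, 6.2800
Σ(xᵢ − x̄)² = 1662.9080 ⇒ m₂ = 1662.9080/5 = 332.58160
Σ(xᵢ − x̄)³ = -38959.9735 ⇒ m₃ = -38959.9735/5 = -7791.99470
m₂^(3/2) = 332.58160^(1.5) = 6065.23074
g_1 = m₃ / m₂^(3/2) = -7791.99470 / 6065.23074 ≈ -1.285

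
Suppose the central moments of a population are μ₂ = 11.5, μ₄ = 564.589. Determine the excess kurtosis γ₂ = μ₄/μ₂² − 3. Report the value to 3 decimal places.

1.269

μ₂² = 11.5² = 132.25000
μ₄/μ₂² = 564.589 / 132.25000 = 4.26910
γ₂ = 4.26910 − 3 ≈ 1.269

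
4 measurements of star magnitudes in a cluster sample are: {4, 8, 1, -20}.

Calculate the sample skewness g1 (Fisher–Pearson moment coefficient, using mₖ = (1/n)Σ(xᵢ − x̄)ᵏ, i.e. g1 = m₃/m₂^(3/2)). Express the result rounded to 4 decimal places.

-0.9736

x̄ = (4 + 8 + 1 - 20) / 4 = -1.7500
deviations (xᵢ − x̄): 5.7500, 9.7500, 2.7500, -18.2500
Σ(xᵢ − x̄)² = 468.7500 ⇒ m₂ = 468.7500/4 = 117.18750
Σ(xᵢ − x̄)³ = -4940.6250 ⇒ m₃ = -4940.6250/4 = -1235.15625
m₂^(3/2) = 117.18750^(1.5) = 1268.59190
g1 = m₃ / m₂^(3/2) = -1235.15625 / 1268.59190 ≈ -0.9736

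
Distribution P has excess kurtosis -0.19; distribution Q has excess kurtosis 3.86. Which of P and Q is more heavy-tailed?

Higher excess kurtosis ⇒ heavier tails relative to the normal distribution.
-0.19 vs 3.86: the larger is 3.86, so Q has heavier tails. (Q is leptokurtic — heavier-than-normal tails; the other is platykurtic.)

Q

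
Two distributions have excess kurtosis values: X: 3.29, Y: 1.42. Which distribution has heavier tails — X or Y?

X

Higher excess kurtosis ⇒ heavier tails relative to the normal distribution.
3.29 vs 1.42: the larger is 3.29, so X has heavier tails.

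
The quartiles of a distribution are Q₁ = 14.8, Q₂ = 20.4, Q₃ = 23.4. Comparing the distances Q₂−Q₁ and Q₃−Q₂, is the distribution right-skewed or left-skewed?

Q₂ − Q₁ = 5.6;  Q₃ − Q₂ = 3.0
Q₂ − Q₁ > Q₃ − Q₂ ⇒ the lower half is more spread out ⇒ left-skewed.

left-skewed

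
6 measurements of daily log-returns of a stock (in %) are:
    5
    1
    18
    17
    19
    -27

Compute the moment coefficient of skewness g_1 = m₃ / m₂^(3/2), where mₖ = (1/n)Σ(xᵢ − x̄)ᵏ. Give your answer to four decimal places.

x̄ = (5 + 1 + 18 + 17 + 19 - 27) / 6 = 5.5000
deviations (xᵢ − x̄): -0.5000, -4.5000, 12.5000, 11.5000, 13.5000, -32.5000
Σ(xᵢ − x̄)² = 1547.5000 ⇒ m₂ = 1547.5000/6 = 257.91667
Σ(xᵢ − x̄)³ = -28485.0000 ⇒ m₃ = -28485.0000/6 = -4747.50000
m₂^(3/2) = 257.91667^(1.5) = 4142.08599
g_1 = m₃ / m₂^(3/2) = -4747.50000 / 4142.08599 ≈ -1.1462

-1.1462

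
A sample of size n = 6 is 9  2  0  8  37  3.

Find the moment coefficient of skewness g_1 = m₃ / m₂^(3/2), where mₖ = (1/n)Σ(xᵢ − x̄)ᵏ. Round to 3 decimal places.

x̄ = (9 + 2 + 0 + 8 + 37 + 3) / 6 = 9.8333
deviations (xᵢ − x̄): -0.8333, -7.8333, -9.8333, -1.8333, 27.1667, -6.8333
Σ(xᵢ − x̄)² = 946.8333 ⇒ m₂ = 946.8333/6 = 157.80556
Σ(xᵢ − x̄)³ = 18292.4444 ⇒ m₃ = 18292.4444/6 = 3048.74074
m₂^(3/2) = 157.80556^(1.5) = 1982.36414
g_1 = m₃ / m₂^(3/2) = 3048.74074 / 1982.36414 ≈ 1.538

1.538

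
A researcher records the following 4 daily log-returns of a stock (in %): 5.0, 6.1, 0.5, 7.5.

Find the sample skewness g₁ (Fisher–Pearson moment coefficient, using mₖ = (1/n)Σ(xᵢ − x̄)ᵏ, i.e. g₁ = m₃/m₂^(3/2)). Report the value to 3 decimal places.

x̄ = (5.0 + 6.1 + 0.5 + 7.5) / 4 = 4.7750
deviations (xᵢ − x̄): 0.2250, 1.3250, -4.2750, 2.7250
Σ(xᵢ − x̄)² = 27.5075 ⇒ m₂ = 27.5075/4 = 6.87687
Σ(xᵢ − x̄)³ = -55.5559 ⇒ m₃ = -55.5559/4 = -13.88897
m₂^(3/2) = 6.87687^(1.5) = 18.03378
g₁ = m₃ / m₂^(3/2) = -13.88897 / 18.03378 ≈ -0.770

-0.770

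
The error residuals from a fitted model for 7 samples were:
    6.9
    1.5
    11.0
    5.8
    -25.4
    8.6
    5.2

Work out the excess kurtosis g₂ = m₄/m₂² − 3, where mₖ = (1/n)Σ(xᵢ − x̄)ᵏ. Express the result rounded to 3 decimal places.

1.659

x̄ = 1.9429
Σ(xᵢ − x̄)² = 924.2371 ⇒ m₂ = 132.03388
Σ(xᵢ − x̄)⁴ = 568584.4067 ⇒ m₄ = 81226.34381
m₂² = 17432.94482
g₂ = m₄/m₂² − 3 = 4.65936 − 3 ≈ 1.659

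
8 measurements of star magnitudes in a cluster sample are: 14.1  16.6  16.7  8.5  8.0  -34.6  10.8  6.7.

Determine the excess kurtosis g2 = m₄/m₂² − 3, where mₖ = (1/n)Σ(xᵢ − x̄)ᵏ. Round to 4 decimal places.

x̄ = 5.8500
Σ(xᵢ − x̄)² = 1974.4200 ⇒ m₂ = 246.80250
Σ(xᵢ − x̄)⁴ = 2709675.9809 ⇒ m₄ = 338709.49761
m₂² = 60911.47401
g2 = m₄/m₂² − 3 = 5.56068 − 3 ≈ 2.5607

2.5607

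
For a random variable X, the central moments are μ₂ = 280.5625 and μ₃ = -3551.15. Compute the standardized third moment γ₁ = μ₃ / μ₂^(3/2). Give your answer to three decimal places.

σ = √μ₂ = √280.5625 = 16.75000
σ³ = μ₂^(3/2) = 4699.42188
γ₁ = μ₃/σ³ = -3551.15 / 4699.42188 ≈ -0.756

-0.756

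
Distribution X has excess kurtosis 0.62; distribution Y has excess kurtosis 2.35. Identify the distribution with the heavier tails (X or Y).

Y

Higher excess kurtosis ⇒ heavier tails relative to the normal distribution.
0.62 vs 2.35: the larger is 2.35, so Y has heavier tails.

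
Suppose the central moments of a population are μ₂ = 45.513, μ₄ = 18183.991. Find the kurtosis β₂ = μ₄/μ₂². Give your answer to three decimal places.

8.778

μ₂² = 45.513² = 2071.43317
μ₄/μ₂² = 18183.991 / 2071.43317 = 8.77846
β₂ ≈ 8.778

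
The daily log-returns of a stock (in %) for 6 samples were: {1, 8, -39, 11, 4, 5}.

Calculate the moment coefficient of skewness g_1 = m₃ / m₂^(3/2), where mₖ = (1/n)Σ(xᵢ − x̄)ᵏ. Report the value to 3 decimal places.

x̄ = (1 + 8 - 39 + 11 + 4 + 5) / 6 = -1.6667
deviations (xᵢ − x̄): 2.6667, 9.6667, -37.3333, 12.6667, 5.6667, 6.6667
Σ(xᵢ − x̄)² = 1731.3333 ⇒ m₂ = 1731.3333/6 = 288.55556
Σ(xᵢ − x̄)³ = -48601.5556 ⇒ m₃ = -48601.5556/6 = -8100.25926
m₂^(3/2) = 288.55556^(1.5) = 4901.67103
g_1 = m₃ / m₂^(3/2) = -8100.25926 / 4901.67103 ≈ -1.653

-1.653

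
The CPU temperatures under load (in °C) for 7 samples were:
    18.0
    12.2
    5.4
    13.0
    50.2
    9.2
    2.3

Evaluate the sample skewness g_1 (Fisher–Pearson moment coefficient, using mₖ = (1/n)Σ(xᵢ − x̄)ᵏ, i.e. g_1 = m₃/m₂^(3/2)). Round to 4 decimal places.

1.6141

x̄ = (18.0 + 12.2 + 5.4 + 13.0 + 50.2 + 9.2 + 2.3) / 7 = 15.7571
deviations (xᵢ − x̄): 2.2429, -3.5571, -10.3571, -2.7571, 34.4429, -6.5571, -13.4571
Σ(xᵢ − x̄)² = 1542.9571 ⇒ m₂ = 1542.9571/7 = 220.42245
Σ(xᵢ − x̄)³ = 36975.2698 ⇒ m₃ = 36975.2698/7 = 5282.18139
m₂^(3/2) = 220.42245^(1.5) = 3272.53074
g_1 = m₃ / m₂^(3/2) = 5282.18139 / 3272.53074 ≈ 1.6141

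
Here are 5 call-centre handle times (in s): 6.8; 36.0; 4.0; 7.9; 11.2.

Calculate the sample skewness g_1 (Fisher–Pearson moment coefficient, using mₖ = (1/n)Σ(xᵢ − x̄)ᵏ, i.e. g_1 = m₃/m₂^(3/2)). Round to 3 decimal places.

1.356

x̄ = (6.8 + 36.0 + 4.0 + 7.9 + 11.2) / 5 = 13.1800
deviations (xᵢ − x̄): -6.3800, 22.8200, -9.1800, -5.2800, -1.9800
Σ(xᵢ − x̄)² = 677.5280 ⇒ m₂ = 677.5280/5 = 135.50560
Σ(xᵢ − x̄)³ = 10695.2947 ⇒ m₃ = 10695.2947/5 = 2139.05894
m₂^(3/2) = 135.50560^(1.5) = 1577.37831
g_1 = m₃ / m₂^(3/2) = 2139.05894 / 1577.37831 ≈ 1.356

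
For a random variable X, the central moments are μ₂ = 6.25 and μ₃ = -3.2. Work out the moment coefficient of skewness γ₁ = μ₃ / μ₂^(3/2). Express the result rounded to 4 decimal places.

σ = √μ₂ = √6.25 = 2.50000
σ³ = μ₂^(3/2) = 15.62500
γ₁ = μ₃/σ³ = -3.2 / 15.62500 ≈ -0.2048

-0.2048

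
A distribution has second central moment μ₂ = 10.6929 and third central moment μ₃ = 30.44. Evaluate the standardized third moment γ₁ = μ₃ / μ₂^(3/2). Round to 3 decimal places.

0.871

σ = √μ₂ = √10.6929 = 3.27000
σ³ = μ₂^(3/2) = 34.96578
γ₁ = μ₃/σ³ = 30.44 / 34.96578 ≈ 0.871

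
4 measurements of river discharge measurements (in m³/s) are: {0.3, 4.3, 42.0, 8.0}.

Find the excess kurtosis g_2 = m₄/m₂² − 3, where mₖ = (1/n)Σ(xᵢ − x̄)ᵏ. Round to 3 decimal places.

-0.736

x̄ = 13.6500
Σ(xᵢ − x̄)² = 1101.2900 ⇒ m₂ = 275.32250
Σ(xᵢ − x̄)⁴ = 686394.8560 ⇒ m₄ = 171598.71401
m₂² = 75802.47901
g_2 = m₄/m₂² − 3 = 2.26376 − 3 ≈ -0.736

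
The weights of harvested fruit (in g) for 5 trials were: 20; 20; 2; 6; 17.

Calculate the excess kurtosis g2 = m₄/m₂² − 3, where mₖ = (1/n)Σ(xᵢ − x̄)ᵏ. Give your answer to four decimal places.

x̄ = 13.0000
Σ(xᵢ − x̄)² = 284.0000 ⇒ m₂ = 56.80000
Σ(xᵢ − x̄)⁴ = 22100.0000 ⇒ m₄ = 4420.00000
m₂² = 3226.24000
g2 = m₄/m₂² − 3 = 1.37002 − 3 ≈ -1.6300

-1.6300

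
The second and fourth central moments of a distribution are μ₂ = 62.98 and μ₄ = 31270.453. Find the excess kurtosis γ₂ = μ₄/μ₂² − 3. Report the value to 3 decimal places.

μ₂² = 62.98² = 3966.48040
μ₄/μ₂² = 31270.453 / 3966.48040 = 7.88368
γ₂ = 7.88368 − 3 ≈ 4.884

4.884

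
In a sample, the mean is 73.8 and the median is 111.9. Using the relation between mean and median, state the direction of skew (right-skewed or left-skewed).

mean − median = 73.8 − 111.9 = -38.1
mean < median ⇒ the longer tail is on the left ⇒ left-skewed (negatively skewed).

left-skewed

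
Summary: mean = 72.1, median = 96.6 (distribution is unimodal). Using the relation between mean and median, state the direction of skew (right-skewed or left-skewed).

left-skewed

mean − median = 72.1 − 96.6 = -24.5
mean < median ⇒ the longer tail is on the left ⇒ left-skewed (negatively skewed).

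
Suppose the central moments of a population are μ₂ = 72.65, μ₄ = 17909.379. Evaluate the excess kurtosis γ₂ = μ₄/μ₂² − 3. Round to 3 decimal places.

μ₂² = 72.65² = 5278.02250
μ₄/μ₂² = 17909.379 / 5278.02250 = 3.39320
γ₂ = 3.39320 − 3 ≈ 0.393

0.393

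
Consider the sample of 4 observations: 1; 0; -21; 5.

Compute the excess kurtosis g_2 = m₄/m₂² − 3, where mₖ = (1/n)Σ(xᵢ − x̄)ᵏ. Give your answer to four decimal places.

x̄ = -3.7500
Σ(xᵢ − x̄)² = 410.7500 ⇒ m₂ = 102.68750
Σ(xᵢ − x̄)⁴ = 95112.0781 ⇒ m₄ = 23778.01953
m₂² = 10544.72266
g_2 = m₄/m₂² − 3 = 2.25497 − 3 ≈ -0.7450

-0.7450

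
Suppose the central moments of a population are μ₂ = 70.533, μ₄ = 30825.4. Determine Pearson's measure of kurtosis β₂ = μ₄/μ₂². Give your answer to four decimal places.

μ₂² = 70.533² = 4974.90409
μ₄/μ₂² = 30825.4 / 4974.90409 = 6.19618
β₂ ≈ 6.1962

6.1962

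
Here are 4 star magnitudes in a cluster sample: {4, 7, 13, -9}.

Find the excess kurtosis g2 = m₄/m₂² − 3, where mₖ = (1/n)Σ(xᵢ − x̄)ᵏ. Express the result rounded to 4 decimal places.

-0.9771

x̄ = 3.7500
Σ(xᵢ − x̄)² = 258.7500 ⇒ m₂ = 64.68750
Σ(xᵢ − x̄)⁴ = 33859.0781 ⇒ m₄ = 8464.76953
m₂² = 4184.47266
g2 = m₄/m₂² − 3 = 2.02290 − 3 ≈ -0.9771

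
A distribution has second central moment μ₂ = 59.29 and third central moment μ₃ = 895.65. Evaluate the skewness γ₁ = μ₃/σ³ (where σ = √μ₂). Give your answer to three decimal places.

1.962

σ = √μ₂ = √59.29 = 7.70000
σ³ = μ₂^(3/2) = 456.53300
γ₁ = μ₃/σ³ = 895.65 / 456.53300 ≈ 1.962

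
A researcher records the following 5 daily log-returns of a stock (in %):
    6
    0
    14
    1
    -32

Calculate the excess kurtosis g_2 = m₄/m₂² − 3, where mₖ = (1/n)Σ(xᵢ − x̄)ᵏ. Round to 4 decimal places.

x̄ = -2.2000
Σ(xᵢ − x̄)² = 1232.8000 ⇒ m₂ = 246.56000
Σ(xᵢ − x̄)⁴ = 862139.2960 ⇒ m₄ = 172427.85920
m₂² = 60791.83360
g_2 = m₄/m₂² − 3 = 2.83637 − 3 ≈ -0.1636

-0.1636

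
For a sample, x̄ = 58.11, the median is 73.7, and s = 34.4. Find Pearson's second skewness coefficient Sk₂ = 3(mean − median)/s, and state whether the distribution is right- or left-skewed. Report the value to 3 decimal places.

-1.360, left-skewed

Sk₂ = 3(58.11 − 73.7) / 34.4 = 3 × -15.5900 / 34.4
    = -46.7700 / 34.4 ≈ -1.360
Sk₂ < 0 ⇒ mean < median ⇒ left-skewed (negative skew).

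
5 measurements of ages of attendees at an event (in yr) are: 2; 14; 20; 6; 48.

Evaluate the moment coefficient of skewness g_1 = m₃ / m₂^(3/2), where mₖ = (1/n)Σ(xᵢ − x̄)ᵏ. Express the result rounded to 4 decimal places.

0.9847

x̄ = (2 + 14 + 20 + 6 + 48) / 5 = 18.0000
deviations (xᵢ − x̄): -16.0000, -4.0000, 2.0000, -12.0000, 30.0000
Σ(xᵢ − x̄)² = 1320.0000 ⇒ m₂ = 1320.0000/5 = 264.00000
Σ(xᵢ − x̄)³ = 21120.0000 ⇒ m₃ = 21120.0000/5 = 4224.00000
m₂^(3/2) = 264.00000^(1.5) = 4289.49228
g_1 = m₃ / m₂^(3/2) = 4224.00000 / 4289.49228 ≈ 0.9847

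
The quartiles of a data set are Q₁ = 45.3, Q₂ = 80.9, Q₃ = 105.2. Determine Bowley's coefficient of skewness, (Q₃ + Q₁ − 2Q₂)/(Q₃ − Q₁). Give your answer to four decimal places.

numerator: Q₃ + Q₁ − 2Q₂ = 105.2 + 45.3 − 2×80.9 = -11.3000
denominator: Q₃ − Q₁ = 105.2 − 45.3 = 59.9000
Bowley skewness = -11.3000 / 59.9000 ≈ -0.1886

-0.1886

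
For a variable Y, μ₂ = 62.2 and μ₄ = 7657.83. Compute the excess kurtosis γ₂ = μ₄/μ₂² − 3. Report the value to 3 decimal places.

-1.021

μ₂² = 62.2² = 3868.84000
μ₄/μ₂² = 7657.83 / 3868.84000 = 1.97936
γ₂ = 1.97936 − 3 ≈ -1.021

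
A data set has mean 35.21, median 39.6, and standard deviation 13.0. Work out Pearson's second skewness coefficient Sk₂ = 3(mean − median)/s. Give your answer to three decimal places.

-1.013

Sk₂ = 3(35.21 − 39.6) / 13.0 = 3 × -4.3900 / 13.0
    = -13.1700 / 13.0 ≈ -1.013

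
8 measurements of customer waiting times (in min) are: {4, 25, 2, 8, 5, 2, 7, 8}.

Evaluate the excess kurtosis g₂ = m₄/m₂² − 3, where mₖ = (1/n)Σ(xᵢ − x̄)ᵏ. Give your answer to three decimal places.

2.016

x̄ = 7.6250
Σ(xᵢ − x̄)² = 385.8750 ⇒ m₂ = 48.23438
Σ(xᵢ − x̄)⁴ = 93360.5566 ⇒ m₄ = 11670.06958
m₂² = 2326.55493
g₂ = m₄/m₂² − 3 = 5.01603 − 3 ≈ 2.016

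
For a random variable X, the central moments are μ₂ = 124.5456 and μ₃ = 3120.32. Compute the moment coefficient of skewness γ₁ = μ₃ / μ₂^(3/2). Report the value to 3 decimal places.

2.245

σ = √μ₂ = √124.5456 = 11.16000
σ³ = μ₂^(3/2) = 1389.92890
γ₁ = μ₃/σ³ = 3120.32 / 1389.92890 ≈ 2.245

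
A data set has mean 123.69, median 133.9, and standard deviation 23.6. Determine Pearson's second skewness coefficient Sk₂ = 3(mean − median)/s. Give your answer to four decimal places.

Sk₂ = 3(123.69 − 133.9) / 23.6 = 3 × -10.2100 / 23.6
    = -30.6300 / 23.6 ≈ -1.2979

-1.2979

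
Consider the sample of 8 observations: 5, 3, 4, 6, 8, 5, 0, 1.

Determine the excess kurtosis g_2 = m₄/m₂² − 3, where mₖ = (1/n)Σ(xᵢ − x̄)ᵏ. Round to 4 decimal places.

-0.8750

x̄ = 4.0000
Σ(xᵢ − x̄)² = 48.0000 ⇒ m₂ = 6.00000
Σ(xᵢ − x̄)⁴ = 612.0000 ⇒ m₄ = 76.50000
m₂² = 36.00000
g_2 = m₄/m₂² − 3 = 2.12500 − 3 ≈ -0.8750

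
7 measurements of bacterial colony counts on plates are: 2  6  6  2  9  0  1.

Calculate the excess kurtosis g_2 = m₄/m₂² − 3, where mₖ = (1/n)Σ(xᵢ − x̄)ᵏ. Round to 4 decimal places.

x̄ = 3.7143
Σ(xᵢ − x̄)² = 65.4286 ⇒ m₂ = 9.34694
Σ(xᵢ − x̄)⁴ = 1097.0437 ⇒ m₄ = 156.72053
m₂² = 87.36526
g_2 = m₄/m₂² − 3 = 1.79385 − 3 ≈ -1.2061

-1.2061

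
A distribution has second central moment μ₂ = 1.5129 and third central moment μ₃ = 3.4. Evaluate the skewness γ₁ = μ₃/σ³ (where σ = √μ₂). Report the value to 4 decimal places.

1.8271

σ = √μ₂ = √1.5129 = 1.23000
σ³ = μ₂^(3/2) = 1.86087
γ₁ = μ₃/σ³ = 3.4 / 1.86087 ≈ 1.8271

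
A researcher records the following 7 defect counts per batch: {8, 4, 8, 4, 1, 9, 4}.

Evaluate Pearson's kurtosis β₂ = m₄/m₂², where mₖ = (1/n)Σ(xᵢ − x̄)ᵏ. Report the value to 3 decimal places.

1.694

x̄ = 5.4286
Σ(xᵢ − x̄)² = 51.7143 ⇒ m₂ = 7.38776
Σ(xᵢ − x̄)⁴ = 647.2711 ⇒ m₄ = 92.46731
m₂² = 54.57893
β₂ = m₄/m₂² = 92.46731 / 54.57893 ≈ 1.694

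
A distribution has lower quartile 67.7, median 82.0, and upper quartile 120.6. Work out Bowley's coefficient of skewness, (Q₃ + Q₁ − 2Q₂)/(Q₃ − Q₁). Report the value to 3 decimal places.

numerator: Q₃ + Q₁ − 2Q₂ = 120.6 + 67.7 − 2×82.0 = 24.3000
denominator: Q₃ − Q₁ = 120.6 − 67.7 = 52.9000
Bowley skewness = 24.3000 / 52.9000 ≈ 0.459

0.459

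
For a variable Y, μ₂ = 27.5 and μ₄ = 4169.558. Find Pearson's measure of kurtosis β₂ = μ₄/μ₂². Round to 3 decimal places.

5.513

μ₂² = 27.5² = 756.25000
μ₄/μ₂² = 4169.558 / 756.25000 = 5.51347
β₂ ≈ 5.513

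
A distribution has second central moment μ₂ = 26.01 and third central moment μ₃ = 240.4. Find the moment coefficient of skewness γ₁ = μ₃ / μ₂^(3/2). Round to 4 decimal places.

σ = √μ₂ = √26.01 = 5.10000
σ³ = μ₂^(3/2) = 132.65100
γ₁ = μ₃/σ³ = 240.4 / 132.65100 ≈ 1.8123

1.8123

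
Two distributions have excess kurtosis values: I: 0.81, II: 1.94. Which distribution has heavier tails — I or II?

Higher excess kurtosis ⇒ heavier tails relative to the normal distribution.
0.81 vs 1.94: the larger is 1.94, so II has heavier tails.

II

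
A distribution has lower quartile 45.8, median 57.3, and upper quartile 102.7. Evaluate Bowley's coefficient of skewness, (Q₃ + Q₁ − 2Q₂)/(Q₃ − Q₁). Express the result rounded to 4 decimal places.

0.5958

numerator: Q₃ + Q₁ − 2Q₂ = 102.7 + 45.8 − 2×57.3 = 33.9000
denominator: Q₃ − Q₁ = 102.7 − 45.8 = 56.9000
Bowley skewness = 33.9000 / 56.9000 ≈ 0.5958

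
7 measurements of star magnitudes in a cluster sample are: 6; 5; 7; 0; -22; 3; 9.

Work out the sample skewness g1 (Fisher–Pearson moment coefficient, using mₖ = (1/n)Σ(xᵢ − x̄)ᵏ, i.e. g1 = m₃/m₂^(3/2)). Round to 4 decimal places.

-1.7404

x̄ = (6 + 5 + 7 + 0 - 22 + 3 + 9) / 7 = 1.1429
deviations (xᵢ − x̄): 4.8571, 3.8571, 5.8571, -1.1429, -23.1429, 1.8571, 7.8571
Σ(xᵢ − x̄)² = 674.8571 ⇒ m₂ = 674.8571/7 = 96.40816
Σ(xᵢ − x̄)³ = -11532.2449 ⇒ m₃ = -11532.2449/7 = -1647.46356
m₂^(3/2) = 96.40816^(1.5) = 946.60918
g1 = m₃ / m₂^(3/2) = -1647.46356 / 946.60918 ≈ -1.7404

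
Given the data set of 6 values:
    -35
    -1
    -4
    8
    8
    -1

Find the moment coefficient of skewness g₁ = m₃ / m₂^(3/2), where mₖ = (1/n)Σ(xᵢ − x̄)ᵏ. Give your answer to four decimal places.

x̄ = (-35 - 1 - 4 + 8 + 8 - 1) / 6 = -4.1667
deviations (xᵢ − x̄): -30.8333, 3.1667, 0.1667, 12.1667, 12.1667, 3.1667
Σ(xᵢ − x̄)² = 1266.8333 ⇒ m₂ = 1266.8333/6 = 211.13889
Σ(xᵢ − x̄)³ = -25647.5556 ⇒ m₃ = -25647.5556/6 = -4274.59259
m₂^(3/2) = 211.13889^(1.5) = 3067.97875
g₁ = m₃ / m₂^(3/2) = -4274.59259 / 3067.97875 ≈ -1.3933

-1.3933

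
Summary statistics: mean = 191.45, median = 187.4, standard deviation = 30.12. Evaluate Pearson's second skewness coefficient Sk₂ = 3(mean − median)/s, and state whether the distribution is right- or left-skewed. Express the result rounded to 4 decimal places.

0.4034, right-skewed

Sk₂ = 3(191.45 − 187.4) / 30.12 = 3 × 4.0500 / 30.12
    = 12.1500 / 30.12 ≈ 0.4034
Sk₂ > 0 ⇒ mean > median ⇒ right-skewed (positive skew).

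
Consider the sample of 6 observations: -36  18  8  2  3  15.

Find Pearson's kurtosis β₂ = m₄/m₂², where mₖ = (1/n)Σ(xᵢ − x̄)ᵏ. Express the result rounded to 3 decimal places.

3.499

x̄ = 1.6667
Σ(xᵢ − x̄)² = 1905.3333 ⇒ m₂ = 317.55556
Σ(xᵢ − x̄)⁴ = 2117317.7778 ⇒ m₄ = 352886.29630
m₂² = 100841.53086
β₂ = m₄/m₂² = 352886.29630 / 100841.53086 ≈ 3.499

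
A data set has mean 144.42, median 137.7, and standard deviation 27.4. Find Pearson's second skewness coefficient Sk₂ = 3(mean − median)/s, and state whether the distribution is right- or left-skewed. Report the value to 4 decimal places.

0.7358, right-skewed

Sk₂ = 3(144.42 − 137.7) / 27.4 = 3 × 6.7200 / 27.4
    = 20.1600 / 27.4 ≈ 0.7358
Sk₂ > 0 ⇒ mean > median ⇒ right-skewed (positive skew).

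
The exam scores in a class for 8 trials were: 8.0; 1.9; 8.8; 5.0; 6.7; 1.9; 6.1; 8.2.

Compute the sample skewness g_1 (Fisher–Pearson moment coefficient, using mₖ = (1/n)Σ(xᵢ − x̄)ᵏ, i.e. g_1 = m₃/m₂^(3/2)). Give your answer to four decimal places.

-0.5409

x̄ = (8.0 + 1.9 + 8.8 + 5.0 + 6.7 + 1.9 + 6.1 + 8.2) / 8 = 5.8250
deviations (xᵢ − x̄): 2.1750, -3.9250, 2.9750, -0.8250, 0.8750, -3.9250, 0.2750, 2.3750
Σ(xᵢ − x̄)² = 51.5550 ⇒ m₂ = 51.5550/8 = 6.44438
Σ(xᵢ − x̄)³ = -70.7888 ⇒ m₃ = -70.7888/8 = -8.84859
m₂^(3/2) = 6.44438^(1.5) = 16.35954
g_1 = m₃ / m₂^(3/2) = -8.84859 / 16.35954 ≈ -0.5409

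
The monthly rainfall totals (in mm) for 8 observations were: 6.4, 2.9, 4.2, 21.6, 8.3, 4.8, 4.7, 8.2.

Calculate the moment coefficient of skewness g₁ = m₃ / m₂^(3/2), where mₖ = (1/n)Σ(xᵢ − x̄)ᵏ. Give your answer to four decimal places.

1.8270

x̄ = (6.4 + 2.9 + 4.2 + 21.6 + 8.3 + 4.8 + 4.7 + 8.2) / 8 = 7.6375
deviations (xᵢ − x̄): -1.2375, -4.7375, -3.4375, 13.9625, 0.6625, -2.8375, -2.9375, 0.5625
Σ(xᵢ − x̄)² = 248.1788 ⇒ m₂ = 248.1788/8 = 31.02234
Σ(xᵢ − x̄)³ = 2525.4425 ⇒ m₃ = 2525.4425/8 = 315.68031
m₂^(3/2) = 31.02234^(1.5) = 172.78734
g₁ = m₃ / m₂^(3/2) = 315.68031 / 172.78734 ≈ 1.8270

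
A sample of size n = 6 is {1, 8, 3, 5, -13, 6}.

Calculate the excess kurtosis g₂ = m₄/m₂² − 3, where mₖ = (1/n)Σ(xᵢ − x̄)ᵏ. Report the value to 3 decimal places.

x̄ = 1.6667
Σ(xᵢ − x̄)² = 287.3333 ⇒ m₂ = 47.88889
Σ(xᵢ − x̄)⁴ = 48361.1111 ⇒ m₄ = 8060.18519
m₂² = 2293.34568
g₂ = m₄/m₂² − 3 = 3.51460 − 3 ≈ 0.515

0.515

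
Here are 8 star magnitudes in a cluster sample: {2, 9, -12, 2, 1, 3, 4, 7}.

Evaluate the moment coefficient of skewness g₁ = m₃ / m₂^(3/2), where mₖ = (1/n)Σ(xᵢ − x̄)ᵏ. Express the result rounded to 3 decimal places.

-1.399

x̄ = (2 + 9 - 12 + 2 + 1 + 3 + 4 + 7) / 8 = 2.0000
deviations (xᵢ − x̄): 0.0000, 7.0000, -14.0000, 0.0000, -1.0000, 1.0000, 2.0000, 5.0000
Σ(xᵢ − x̄)² = 276.0000 ⇒ m₂ = 276.0000/8 = 34.50000
Σ(xᵢ − x̄)³ = -2268.0000 ⇒ m₃ = -2268.0000/8 = -283.50000
m₂^(3/2) = 34.50000^(1.5) = 202.64162
g₁ = m₃ / m₂^(3/2) = -283.50000 / 202.64162 ≈ -1.399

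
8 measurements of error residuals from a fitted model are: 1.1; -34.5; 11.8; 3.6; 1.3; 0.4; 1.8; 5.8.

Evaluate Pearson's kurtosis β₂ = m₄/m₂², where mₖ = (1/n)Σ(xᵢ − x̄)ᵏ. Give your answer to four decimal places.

5.4189

x̄ = -1.0875
Σ(xᵢ − x̄)² = 1372.9288 ⇒ m₂ = 171.61609
Σ(xᵢ − x̄)⁴ = 1276786.1852 ⇒ m₄ = 159598.27315
m₂² = 29452.08363
β₂ = m₄/m₂² = 159598.27315 / 29452.08363 ≈ 5.4189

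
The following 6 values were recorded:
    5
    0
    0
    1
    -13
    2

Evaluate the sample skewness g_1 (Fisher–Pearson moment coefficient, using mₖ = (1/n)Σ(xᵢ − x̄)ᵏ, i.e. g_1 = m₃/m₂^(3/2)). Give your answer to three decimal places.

-1.416

x̄ = (5 + 0 + 0 + 1 - 13 + 2) / 6 = -0.8333
deviations (xᵢ − x̄): 5.8333, 0.8333, 0.8333, 1.8333, -12.1667, 2.8333
Σ(xᵢ − x̄)² = 194.8333 ⇒ m₂ = 194.8333/6 = 32.47222
Σ(xᵢ − x̄)³ = -1572.4444 ⇒ m₃ = -1572.4444/6 = -262.07407
m₂^(3/2) = 32.47222^(1.5) = 185.04102
g_1 = m₃ / m₂^(3/2) = -262.07407 / 185.04102 ≈ -1.416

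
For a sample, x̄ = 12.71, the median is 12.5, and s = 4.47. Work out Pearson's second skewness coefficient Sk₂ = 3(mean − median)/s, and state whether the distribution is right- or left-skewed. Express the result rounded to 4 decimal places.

Sk₂ = 3(12.71 − 12.5) / 4.47 = 3 × 0.2100 / 4.47
    = 0.6300 / 4.47 ≈ 0.1409
Sk₂ > 0 ⇒ mean > median ⇒ right-skewed (positive skew).

0.1409, right-skewed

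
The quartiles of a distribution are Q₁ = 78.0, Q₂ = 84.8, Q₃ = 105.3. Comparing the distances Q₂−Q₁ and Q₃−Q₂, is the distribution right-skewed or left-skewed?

right-skewed

Q₂ − Q₁ = 6.8;  Q₃ − Q₂ = 20.5
Q₃ − Q₂ > Q₂ − Q₁ ⇒ the upper half is more spread out ⇒ right-skewed.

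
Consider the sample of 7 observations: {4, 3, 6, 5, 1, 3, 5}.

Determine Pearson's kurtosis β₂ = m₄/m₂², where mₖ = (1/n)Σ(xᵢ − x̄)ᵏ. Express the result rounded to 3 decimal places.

2.272

x̄ = 3.8571
Σ(xᵢ − x̄)² = 16.8571 ⇒ m₂ = 2.40816
Σ(xᵢ − x̄)⁴ = 92.2157 ⇒ m₄ = 13.17368
m₂² = 5.79925
β₂ = m₄/m₂² = 13.17368 / 5.79925 ≈ 2.272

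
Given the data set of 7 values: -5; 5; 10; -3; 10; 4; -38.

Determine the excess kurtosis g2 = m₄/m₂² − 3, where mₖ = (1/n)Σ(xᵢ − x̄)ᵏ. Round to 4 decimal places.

x̄ = -2.4286
Σ(xᵢ − x̄)² = 1677.7143 ⇒ m₂ = 239.67347
Σ(xᵢ − x̄)⁴ = 1653569.7609 ⇒ m₄ = 236224.25156
m₂² = 57443.37193
g2 = m₄/m₂² − 3 = 4.11230 − 3 ≈ 1.1123

1.1123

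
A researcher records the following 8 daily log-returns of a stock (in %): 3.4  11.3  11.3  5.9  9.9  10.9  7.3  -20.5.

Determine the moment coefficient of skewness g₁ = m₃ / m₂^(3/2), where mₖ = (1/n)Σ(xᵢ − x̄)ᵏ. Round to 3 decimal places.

-1.961

x̄ = (3.4 + 11.3 + 11.3 + 5.9 + 9.9 + 10.9 + 7.3 - 20.5) / 8 = 4.9375
deviations (xᵢ − x̄): -1.5375, 6.3625, 6.3625, 0.9625, 4.9625, 5.9625, 2.3625, -25.4375
Σ(xᵢ − x̄)² = 797.0788 ⇒ m₂ = 797.0788/8 = 99.63484
Σ(xᵢ − x̄)³ = -15599.9988 ⇒ m₃ = -15599.9988/8 = -1949.99985
m₂^(3/2) = 99.63484^(1.5) = 994.52766
g₁ = m₃ / m₂^(3/2) = -1949.99985 / 994.52766 ≈ -1.961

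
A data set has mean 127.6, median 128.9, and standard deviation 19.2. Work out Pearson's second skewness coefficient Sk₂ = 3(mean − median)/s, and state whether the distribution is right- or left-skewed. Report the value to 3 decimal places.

-0.203, left-skewed

Sk₂ = 3(127.6 − 128.9) / 19.2 = 3 × -1.3000 / 19.2
    = -3.9000 / 19.2 ≈ -0.203
Sk₂ < 0 ⇒ mean < median ⇒ left-skewed (negative skew).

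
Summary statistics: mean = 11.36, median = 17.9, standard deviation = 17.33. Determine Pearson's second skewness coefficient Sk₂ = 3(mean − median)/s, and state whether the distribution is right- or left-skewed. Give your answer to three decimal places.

-1.132, left-skewed

Sk₂ = 3(11.36 − 17.9) / 17.33 = 3 × -6.5400 / 17.33
    = -19.6200 / 17.33 ≈ -1.132
Sk₂ < 0 ⇒ mean < median ⇒ left-skewed (negative skew).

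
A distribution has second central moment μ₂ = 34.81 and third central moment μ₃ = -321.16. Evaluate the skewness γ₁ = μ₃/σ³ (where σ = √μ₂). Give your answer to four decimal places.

σ = √μ₂ = √34.81 = 5.90000
σ³ = μ₂^(3/2) = 205.37900
γ₁ = μ₃/σ³ = -321.16 / 205.37900 ≈ -1.5637

-1.5637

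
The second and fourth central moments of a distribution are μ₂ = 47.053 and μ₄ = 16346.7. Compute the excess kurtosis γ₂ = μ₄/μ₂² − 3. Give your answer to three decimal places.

4.383

μ₂² = 47.053² = 2213.98481
μ₄/μ₂² = 16346.7 / 2213.98481 = 7.38338
γ₂ = 7.38338 − 3 ≈ 4.383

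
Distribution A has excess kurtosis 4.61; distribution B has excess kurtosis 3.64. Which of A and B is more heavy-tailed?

Higher excess kurtosis ⇒ heavier tails relative to the normal distribution.
4.61 vs 3.64: the larger is 4.61, so A has heavier tails.

A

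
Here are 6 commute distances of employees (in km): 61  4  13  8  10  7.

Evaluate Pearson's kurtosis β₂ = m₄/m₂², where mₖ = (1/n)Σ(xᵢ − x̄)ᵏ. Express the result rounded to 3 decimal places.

x̄ = 17.1667
Σ(xᵢ − x̄)² = 2350.8333 ⇒ m₂ = 391.80556
Σ(xᵢ − x̄)⁴ = 3742366.1528 ⇒ m₄ = 623727.69213
m₂² = 153511.59336
β₂ = m₄/m₂² = 623727.69213 / 153511.59336 ≈ 4.063

4.063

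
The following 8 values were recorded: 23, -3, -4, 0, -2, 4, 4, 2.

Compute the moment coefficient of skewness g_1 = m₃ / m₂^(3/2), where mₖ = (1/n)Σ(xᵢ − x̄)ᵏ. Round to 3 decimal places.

x̄ = (23 - 3 - 4 + 0 - 2 + 4 + 4 + 2) / 8 = 3.0000
deviations (xᵢ − x̄): 20.0000, -6.0000, -7.0000, -3.0000, -5.0000, 1.0000, 1.0000, -1.0000
Σ(xᵢ − x̄)² = 522.0000 ⇒ m₂ = 522.0000/8 = 65.25000
Σ(xᵢ − x̄)³ = 7290.0000 ⇒ m₃ = 7290.0000/8 = 911.25000
m₂^(3/2) = 65.25000^(1.5) = 527.07301
g_1 = m₃ / m₂^(3/2) = 911.25000 / 527.07301 ≈ 1.729

1.729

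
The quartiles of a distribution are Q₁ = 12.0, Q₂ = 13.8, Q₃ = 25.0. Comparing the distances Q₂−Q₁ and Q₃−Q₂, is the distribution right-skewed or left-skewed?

Q₂ − Q₁ = 1.8;  Q₃ − Q₂ = 11.2
Q₃ − Q₂ > Q₂ − Q₁ ⇒ the upper half is more spread out ⇒ right-skewed.

right-skewed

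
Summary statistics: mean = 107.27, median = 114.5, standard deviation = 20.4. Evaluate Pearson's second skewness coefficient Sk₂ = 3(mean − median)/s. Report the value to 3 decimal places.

Sk₂ = 3(107.27 − 114.5) / 20.4 = 3 × -7.2300 / 20.4
    = -21.6900 / 20.4 ≈ -1.063

-1.063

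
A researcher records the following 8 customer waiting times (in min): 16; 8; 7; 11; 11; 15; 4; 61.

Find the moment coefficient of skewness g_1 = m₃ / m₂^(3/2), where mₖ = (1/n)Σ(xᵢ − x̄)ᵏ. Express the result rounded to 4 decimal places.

x̄ = (16 + 8 + 7 + 11 + 11 + 15 + 4 + 61) / 8 = 16.6250
deviations (xᵢ − x̄): -0.6250, -8.6250, -9.6250, -5.6250, -5.6250, -1.6250, -12.6250, 44.3750
Σ(xᵢ − x̄)² = 2361.8750 ⇒ m₂ = 2361.8750/8 = 295.23438
Σ(xᵢ − x̄)³ = 83474.5313 ⇒ m₃ = 83474.5313/8 = 10434.31641
m₂^(3/2) = 295.23438^(1.5) = 5072.83087
g_1 = m₃ / m₂^(3/2) = 10434.31641 / 5072.83087 ≈ 2.0569

2.0569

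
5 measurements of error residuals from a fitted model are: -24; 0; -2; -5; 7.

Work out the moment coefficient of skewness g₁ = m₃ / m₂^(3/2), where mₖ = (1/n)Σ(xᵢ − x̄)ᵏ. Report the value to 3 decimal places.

x̄ = (-24 + 0 - 2 - 5 + 7) / 5 = -4.8000
deviations (xᵢ − x̄): -19.2000, 4.8000, 2.8000, -0.2000, 11.8000
Σ(xᵢ − x̄)² = 538.8000 ⇒ m₂ = 538.8000/5 = 107.76000
Σ(xᵢ − x̄)³ = -5302.3200 ⇒ m₃ = -5302.3200/5 = -1060.46400
m₂^(3/2) = 107.76000^(1.5) = 1118.62977
g₁ = m₃ / m₂^(3/2) = -1060.46400 / 1118.62977 ≈ -0.948

-0.948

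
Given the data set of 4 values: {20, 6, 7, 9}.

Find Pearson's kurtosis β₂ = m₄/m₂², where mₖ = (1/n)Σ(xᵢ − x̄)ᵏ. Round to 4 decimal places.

x̄ = 10.5000
Σ(xᵢ − x̄)² = 125.0000 ⇒ m₂ = 31.25000
Σ(xᵢ − x̄)⁴ = 8710.2500 ⇒ m₄ = 2177.56250
m₂² = 976.56250
β₂ = m₄/m₂² = 2177.56250 / 976.56250 ≈ 2.2298

2.2298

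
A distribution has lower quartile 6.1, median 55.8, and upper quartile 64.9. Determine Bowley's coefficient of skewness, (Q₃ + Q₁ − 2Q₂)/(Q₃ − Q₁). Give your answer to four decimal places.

-0.6905

numerator: Q₃ + Q₁ − 2Q₂ = 64.9 + 6.1 − 2×55.8 = -40.6000
denominator: Q₃ − Q₁ = 64.9 − 6.1 = 58.8000
Bowley skewness = -40.6000 / 58.8000 ≈ -0.6905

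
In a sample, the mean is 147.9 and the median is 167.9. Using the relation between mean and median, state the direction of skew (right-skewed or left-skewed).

left-skewed

mean − median = 147.9 − 167.9 = -20.0
mean < median ⇒ the longer tail is on the left ⇒ left-skewed (negatively skewed).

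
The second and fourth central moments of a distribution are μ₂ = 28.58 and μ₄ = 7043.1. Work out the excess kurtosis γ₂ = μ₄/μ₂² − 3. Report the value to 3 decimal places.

μ₂² = 28.58² = 816.81640
μ₄/μ₂² = 7043.1 / 816.81640 = 8.62262
γ₂ = 8.62262 − 3 ≈ 5.623

5.623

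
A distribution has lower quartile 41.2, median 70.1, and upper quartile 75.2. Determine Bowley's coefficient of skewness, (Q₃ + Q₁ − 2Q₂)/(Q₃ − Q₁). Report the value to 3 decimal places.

-0.700

numerator: Q₃ + Q₁ − 2Q₂ = 75.2 + 41.2 − 2×70.1 = -23.8000
denominator: Q₃ − Q₁ = 75.2 − 41.2 = 34.0000
Bowley skewness = -23.8000 / 34.0000 ≈ -0.700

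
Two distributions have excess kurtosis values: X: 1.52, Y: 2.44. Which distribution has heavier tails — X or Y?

Y

Higher excess kurtosis ⇒ heavier tails relative to the normal distribution.
1.52 vs 2.44: the larger is 2.44, so Y has heavier tails.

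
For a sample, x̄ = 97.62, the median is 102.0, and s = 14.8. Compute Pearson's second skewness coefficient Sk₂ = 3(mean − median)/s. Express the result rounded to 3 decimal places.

-0.888

Sk₂ = 3(97.62 − 102.0) / 14.8 = 3 × -4.3800 / 14.8
    = -13.1400 / 14.8 ≈ -0.888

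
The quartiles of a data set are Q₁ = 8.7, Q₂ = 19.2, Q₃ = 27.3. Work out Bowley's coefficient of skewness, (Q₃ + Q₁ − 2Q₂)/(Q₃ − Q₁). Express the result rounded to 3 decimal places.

-0.129

numerator: Q₃ + Q₁ − 2Q₂ = 27.3 + 8.7 − 2×19.2 = -2.4000
denominator: Q₃ − Q₁ = 27.3 − 8.7 = 18.6000
Bowley skewness = -2.4000 / 18.6000 ≈ -0.129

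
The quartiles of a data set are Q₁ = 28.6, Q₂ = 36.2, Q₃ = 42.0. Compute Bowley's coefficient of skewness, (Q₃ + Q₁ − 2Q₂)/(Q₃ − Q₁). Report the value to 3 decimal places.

numerator: Q₃ + Q₁ − 2Q₂ = 42.0 + 28.6 − 2×36.2 = -1.8000
denominator: Q₃ − Q₁ = 42.0 − 28.6 = 13.4000
Bowley skewness = -1.8000 / 13.4000 ≈ -0.134

-0.134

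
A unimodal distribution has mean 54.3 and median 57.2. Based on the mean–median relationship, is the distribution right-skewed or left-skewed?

mean − median = 54.3 − 57.2 = -2.9
mean < median ⇒ the longer tail is on the left ⇒ left-skewed (negatively skewed).

left-skewed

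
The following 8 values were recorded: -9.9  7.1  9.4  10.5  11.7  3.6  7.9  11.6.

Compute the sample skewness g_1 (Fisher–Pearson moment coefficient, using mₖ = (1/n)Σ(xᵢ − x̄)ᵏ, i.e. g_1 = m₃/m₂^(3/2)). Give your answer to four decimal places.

-1.7002

x̄ = (-9.9 + 7.1 + 9.4 + 10.5 + 11.7 + 3.6 + 7.9 + 11.6) / 8 = 6.4875
deviations (xᵢ − x̄): -16.3875, 0.6125, 2.9125, 4.0125, 5.2125, -2.8875, 1.4125, 5.1125
Σ(xᵢ − x̄)² = 357.1488 ⇒ m₂ = 357.1488/8 = 44.64359
Σ(xᵢ − x̄)³ = -4057.3319 ⇒ m₃ = -4057.3319/8 = -507.16649
m₂^(3/2) = 44.64359^(1.5) = 298.29002
g_1 = m₃ / m₂^(3/2) = -507.16649 / 298.29002 ≈ -1.7002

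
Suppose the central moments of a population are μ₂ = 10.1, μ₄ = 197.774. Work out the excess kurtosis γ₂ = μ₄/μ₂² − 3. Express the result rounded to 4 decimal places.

μ₂² = 10.1² = 102.01000
μ₄/μ₂² = 197.774 / 102.01000 = 1.93877
γ₂ = 1.93877 − 3 ≈ -1.0612

-1.0612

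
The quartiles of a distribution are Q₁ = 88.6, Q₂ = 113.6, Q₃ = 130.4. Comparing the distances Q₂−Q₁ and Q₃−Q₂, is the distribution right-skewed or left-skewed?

Q₂ − Q₁ = 25.0;  Q₃ − Q₂ = 16.8
Q₂ − Q₁ > Q₃ − Q₂ ⇒ the lower half is more spread out ⇒ left-skewed.

left-skewed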